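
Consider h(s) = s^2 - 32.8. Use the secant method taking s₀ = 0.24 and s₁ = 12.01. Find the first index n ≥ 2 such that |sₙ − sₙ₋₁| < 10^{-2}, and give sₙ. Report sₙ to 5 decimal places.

h(0.24) = -32.7424000, h(12.01) = 111.4401000
s₂ = 12.0100000 − 111.4401000·(11.7700000)/(144.1825000) = 2.9128490;  |Δ| = 9.0971510
h(2.9128490) = -24.3153108
s₃ = 2.9128490 − (-24.3153108)·(-9.0971510)/(-135.7554108) = 4.5422504;  |Δ| = 1.6294014
h(4.5422504) = -12.1679616
s₄ = 4.5422504 − (-12.1679616)·(1.6294014)/(12.1473492) = 6.1744166;  |Δ| = 1.6321663
h(6.1744166) = 5.3234207
s₅ = 6.1744166 − 5.3234207·(1.6321663)/(17.4913823) = 5.6776744;  |Δ| = 0.4967422
h(5.6776744) = -0.5640130
s₆ = 5.6776744 − (-0.5640130)·(-0.4967422)/(-5.8874337) = 5.7252621;  |Δ| = 0.0475876
h(5.7252621) = -0.0213742
s₇ = 5.7252621 − (-0.0213742)·(0.0475876)/(0.5426388) = 5.7271365;  |Δ| = 0.0018744
|s₇ − s₆| = 0.0018744 < 10^{-2}

n = 7, sₙ = 5.72714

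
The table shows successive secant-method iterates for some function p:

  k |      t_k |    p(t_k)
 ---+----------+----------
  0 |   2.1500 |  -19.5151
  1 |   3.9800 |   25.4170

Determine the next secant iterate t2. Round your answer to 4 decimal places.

2.9448

t2 = 3.9800 − 25.4170·(3.9800 − 2.1500) / (25.4170 − (-19.5151))
   = 3.9800 − (46.513110)/(44.932100) = 2.944813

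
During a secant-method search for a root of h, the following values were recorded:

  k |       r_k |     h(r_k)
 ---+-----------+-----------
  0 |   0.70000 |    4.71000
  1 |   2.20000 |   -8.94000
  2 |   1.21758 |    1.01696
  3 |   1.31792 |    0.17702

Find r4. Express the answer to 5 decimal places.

r4 = 1.31792 − 0.17702·(1.31792 − 1.21758) / (0.17702 − 1.01696)
   = 1.31792 − (0.0177622)/(-0.8399400) = 1.3390670

1.33907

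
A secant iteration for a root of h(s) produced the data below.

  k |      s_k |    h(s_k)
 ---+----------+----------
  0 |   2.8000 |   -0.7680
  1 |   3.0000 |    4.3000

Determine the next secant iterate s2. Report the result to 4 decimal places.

2.8303

s2 = 3.0000 − 4.3000·(3.0000 − 2.8000) / (4.3000 − (-0.7680))
   = 3.0000 − (0.860000)/(5.068000) = 2.830308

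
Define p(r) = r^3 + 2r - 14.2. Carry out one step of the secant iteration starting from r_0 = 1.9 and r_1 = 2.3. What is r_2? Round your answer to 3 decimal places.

p(1.9) = -3.54100, p(2.3) = 2.56700
r_2 = 2.30000 − 2.56700·(2.30000 − 1.90000) / (2.56700 − (-3.54100)) = 2.30000 − (1.02680)/(6.10800) = 2.13189

2.132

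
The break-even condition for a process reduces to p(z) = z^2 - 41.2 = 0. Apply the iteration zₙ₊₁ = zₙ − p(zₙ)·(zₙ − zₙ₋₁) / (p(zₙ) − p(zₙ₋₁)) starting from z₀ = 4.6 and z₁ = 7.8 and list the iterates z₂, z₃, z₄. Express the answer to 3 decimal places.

p(4.6) = -20.04000, p(7.8) = 19.64000
z₂ = 7.80000 − 19.64000·(7.80000 − 4.60000) / (19.64000 − (-20.04000)) = 7.80000 − (62.84800)/(39.68000) = 6.21613
p(6.21613) = -2.55974
z₃ = 6.21613 − (-2.55974)·(6.21613 − 7.80000) / (-2.55974 − 19.64000) = 6.21613 − (4.05430)/(-22.19974) = 6.39876
p(6.39876) = -0.25591
z₄ = 6.39876 − (-0.25591)·(6.39876 − 6.21613) / (-0.25591 − (-2.55974)) = 6.39876 − (-0.04674)/(2.30383) = 6.41904

6.216, 6.399, 6.419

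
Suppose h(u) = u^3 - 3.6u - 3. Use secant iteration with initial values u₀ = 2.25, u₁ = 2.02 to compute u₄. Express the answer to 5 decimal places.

h(2.25) = 0.2906250, h(2.02) = -2.0295920
u₂ = 2.0200000 − (-2.0295920)·(2.0200000 − 2.2500000) / (-2.0295920 − 0.2906250) = 2.0200000 − (0.4668062)/(-2.3202170) = 2.2211907
h(2.2211907) = -0.0376240
u₃ = 2.2211907 − (-0.0376240)·(2.2211907 − 2.0200000) / (-0.0376240 − (-2.0295920)) = 2.2211907 − (-0.0075696)/(1.9919680) = 2.2249908
h(2.2249908) = 0.0050370
u₄ = 2.2249908 − 0.0050370·(2.2249908 − 2.2211907) / (0.0050370 − (-0.0376240)) = 2.2249908 − (0.0000191)/(0.0426610) = 2.2245421

2.22454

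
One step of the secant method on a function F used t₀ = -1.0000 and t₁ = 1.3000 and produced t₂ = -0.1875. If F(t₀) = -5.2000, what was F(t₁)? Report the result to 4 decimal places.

The secant line through (-1.0000, -5.2000) and (1.3000, F(t₁)) crosses zero at t₂ = -0.1875.
So (-1.0000, -5.2000), (1.3000, F(t₁)), (-0.1875, 0) are collinear:
F(t₁) = -5.2000 · (1.3000 − (-0.1875)) / (-1.0000 − (-0.1875)) = -5.2000 · (1.487500)/(-0.812500) = 9.520000

9.5200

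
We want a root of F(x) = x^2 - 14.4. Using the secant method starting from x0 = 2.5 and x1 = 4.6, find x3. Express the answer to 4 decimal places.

F(2.5) = -8.150000, F(4.6) = 6.760000
x2 = 4.600000 − 6.760000·(4.600000 − 2.500000) / (6.760000 − (-8.150000)) = 4.600000 − (14.196000)/(14.910000) = 3.647887
F(3.647887) = -1.092918
x3 = 3.647887 − (-1.092918)·(3.647887 − 4.600000) / (-1.092918 − 6.760000) = 3.647887 − (1.040581)/(-7.852918) = 3.780396

3.7804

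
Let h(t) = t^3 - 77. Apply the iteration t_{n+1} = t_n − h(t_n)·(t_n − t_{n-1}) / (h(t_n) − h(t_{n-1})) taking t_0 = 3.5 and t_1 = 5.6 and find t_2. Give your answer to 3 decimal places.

4.040

h(3.5) = -34.12500, h(5.6) = 98.61600
t_2 = 5.60000 − 98.61600·(5.60000 − 3.50000) / (98.61600 − (-34.12500)) = 5.60000 − (207.09360)/(132.74100) = 4.03987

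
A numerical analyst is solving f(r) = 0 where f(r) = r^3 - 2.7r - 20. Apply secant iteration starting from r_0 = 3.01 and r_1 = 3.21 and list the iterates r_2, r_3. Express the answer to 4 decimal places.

f(3.01) = -0.856099, f(3.21) = 4.409161
r_2 = 3.210000 − 4.409161·(3.210000 − 3.010000) / (4.409161 − (-0.856099)) = 3.210000 − (0.881832)/(5.265260) = 3.042519
f(3.042519) = -0.050446
r_3 = 3.042519 − (-0.050446)·(3.042519 − 3.210000) / (-0.050446 − 4.409161) = 3.042519 − (0.008449)/(-4.459607) = 3.044413

3.0425, 3.0444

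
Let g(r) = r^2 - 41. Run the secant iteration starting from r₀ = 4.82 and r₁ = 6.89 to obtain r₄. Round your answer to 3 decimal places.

g(4.82) = -17.76760, g(6.89) = 6.47210
r₂ = 6.89000 − 6.47210·(6.89000 − 4.82000) / (6.47210 − (-17.76760)) = 6.89000 − (13.39725)/(24.23970) = 6.33730
g(6.33730) = -0.83861
r₃ = 6.33730 − (-0.83861)·(6.33730 − 6.89000) / (-0.83861 − 6.47210) = 6.33730 − (0.46350)/(-7.31071) = 6.40070
g(6.40070) = -0.03102
r₄ = 6.40070 − (-0.03102)·(6.40070 − 6.33730) / (-0.03102 − (-0.83861)) = 6.40070 − (-0.00197)/(0.80759) = 6.40314

6.403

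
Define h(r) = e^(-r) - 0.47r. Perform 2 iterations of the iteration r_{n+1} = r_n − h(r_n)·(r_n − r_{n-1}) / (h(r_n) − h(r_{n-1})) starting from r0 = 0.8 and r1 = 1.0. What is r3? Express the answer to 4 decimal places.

0.8813

h(0.8) = 0.073329, h(1.0) = -0.102121
r2 = 1.000000 − (-0.102121)·(1.000000 − 0.800000) / (-0.102121 − 0.073329) = 1.000000 − (-0.020424)/(-0.175450) = 0.883590
h(0.883590) = -0.001991
r3 = 0.883590 − (-0.001991)·(0.883590 − 1.000000) / (-0.001991 − (-0.102121)) = 0.883590 − (0.000232)/(0.100130) = 0.881276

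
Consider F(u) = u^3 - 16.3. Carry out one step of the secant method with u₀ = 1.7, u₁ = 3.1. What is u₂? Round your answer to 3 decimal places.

2.341

F(1.7) = -11.38700, F(3.1) = 13.49100
u₂ = 3.10000 − 13.49100·(3.10000 − 1.70000) / (13.49100 − (-11.38700)) = 3.10000 − (18.88740)/(24.87800) = 2.34080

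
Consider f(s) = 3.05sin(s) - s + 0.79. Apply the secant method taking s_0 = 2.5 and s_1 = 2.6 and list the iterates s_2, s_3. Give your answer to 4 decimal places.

f(2.5) = 0.115340, f(2.6) = -0.237721
s_2 = 2.600000 − (-0.237721)·(2.600000 − 2.500000) / (-0.237721 − 0.115340) = 2.600000 − (-0.023772)/(-0.353061) = 2.532669
f(2.532669) = 0.001886
s_3 = 2.532669 − 0.001886·(2.532669 − 2.600000) / (0.001886 − (-0.237721)) = 2.532669 − (-0.000127)/(0.239607) = 2.533199

2.5327, 2.5332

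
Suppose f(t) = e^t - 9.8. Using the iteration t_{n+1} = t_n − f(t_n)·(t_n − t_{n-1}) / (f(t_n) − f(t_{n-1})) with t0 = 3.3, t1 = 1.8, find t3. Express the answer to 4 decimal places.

2.3408

f(3.3) = 17.312639, f(1.8) = -3.750353
t2 = 1.800000 − (-3.750353)·(1.800000 − 3.300000) / (-3.750353 − 17.312639) = 1.800000 − (5.625529)/(-21.062991) = 2.067081
f(2.067081) = -1.898274
t3 = 2.067081 − (-1.898274)·(2.067081 − 1.800000) / (-1.898274 − (-3.750353)) = 2.067081 − (-0.506993)/(1.852078) = 2.340824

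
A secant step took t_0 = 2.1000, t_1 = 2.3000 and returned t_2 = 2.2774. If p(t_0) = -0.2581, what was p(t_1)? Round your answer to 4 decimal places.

The secant line through (2.1000, -0.2581) and (2.3000, p(t_1)) crosses zero at t_2 = 2.2774.
So (2.1000, -0.2581), (2.3000, p(t_1)), (2.2774, 0) are collinear:
p(t_1) = -0.2581 · (2.3000 − 2.2774) / (2.1000 − 2.2774) = -0.2581 · (0.022600)/(-0.177400) = 0.032881

0.0329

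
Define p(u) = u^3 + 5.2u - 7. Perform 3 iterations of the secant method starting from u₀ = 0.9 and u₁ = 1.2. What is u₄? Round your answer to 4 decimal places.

p(0.9) = -1.591000, p(1.2) = 0.968000
u₂ = 1.200000 − 0.968000·(1.200000 − 0.900000) / (0.968000 − (-1.591000)) = 1.200000 − (0.290400)/(2.559000) = 1.086518
p(1.086518) = -0.067447
u₃ = 1.086518 − (-0.067447)·(1.086518 − 1.200000) / (-0.067447 − 0.968000) = 1.086518 − (0.007654)/(-1.035447) = 1.093910
p(1.093910) = -0.002651
u₄ = 1.093910 − (-0.002651)·(1.093910 − 1.086518) / (-0.002651 − (-0.067447)) = 1.093910 − (-0.000020)/(0.064796) = 1.094213

1.0942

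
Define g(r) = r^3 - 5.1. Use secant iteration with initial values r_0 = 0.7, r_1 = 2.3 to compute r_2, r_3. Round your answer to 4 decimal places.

1.3437, 1.6062

g(0.7) = -4.757000, g(2.3) = 7.067000
r_2 = 2.300000 − 7.067000·(2.300000 − 0.700000) / (7.067000 − (-4.757000)) = 2.300000 − (11.307200)/(11.824000) = 1.343708
g(1.343708) = -2.673868
r_3 = 1.343708 − (-2.673868)·(1.343708 − 2.300000) / (-2.673868 − 7.067000) = 1.343708 − (2.556999)/(-9.740868) = 1.606210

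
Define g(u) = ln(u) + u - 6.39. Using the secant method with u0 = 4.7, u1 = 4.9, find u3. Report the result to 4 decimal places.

g(4.7) = -0.142437, g(4.9) = 0.099235
u2 = 4.900000 − 0.099235·(4.900000 − 4.700000) / (0.099235 − (-0.142437)) = 4.900000 − (0.019847)/(0.241673) = 4.817876
g(4.817876) = 0.000210
u3 = 4.817876 − 0.000210·(4.817876 − 4.900000) / (0.000210 − 0.099235) = 4.817876 − (-0.000017)/(-0.099026) = 4.817703

4.8177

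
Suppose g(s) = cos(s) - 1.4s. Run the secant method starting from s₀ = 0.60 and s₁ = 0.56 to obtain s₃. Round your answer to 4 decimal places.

0.5925

g(0.60) = -0.014664, g(0.56) = 0.063255
s₂ = 0.560000 − 0.063255·(0.560000 − 0.600000) / (0.063255 − (-0.014664)) = 0.560000 − (-0.002530)/(0.077919) = 0.592472
g(0.592472) = 0.000102
s₃ = 0.592472 − 0.000102·(0.592472 − 0.560000) / (0.000102 − 0.063255) = 0.592472 − (0.000003)/(-0.063153) = 0.592524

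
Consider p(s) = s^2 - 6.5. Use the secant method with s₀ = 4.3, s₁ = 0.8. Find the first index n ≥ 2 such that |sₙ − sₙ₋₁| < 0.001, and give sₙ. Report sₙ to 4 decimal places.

n = 7, sₙ = 2.5495

p(4.3) = 11.990000, p(0.8) = -5.860000
s₂ = 0.800000 − (-5.860000)·(-3.500000)/(-17.850000) = 1.949020;  |Δ| = 1.149020
p(1.949020) = -2.701323
s₃ = 1.949020 − (-2.701323)·(1.149020)/(3.158677) = 2.931669;  |Δ| = 0.982649
p(2.931669) = 2.094683
s₄ = 2.931669 − 2.094683·(0.982649)/(4.796006) = 2.502491;  |Δ| = 0.429178
p(2.502491) = -0.237538
s₅ = 2.502491 − (-0.237538)·(-0.429178)/(-2.332221) = 2.546203;  |Δ| = 0.043712
p(2.546203) = -0.016849
s₆ = 2.546203 − (-0.016849)·(0.043712)/(0.220688) = 2.549541;  |Δ| = 0.003337
p(2.549541) = 0.000157
s₇ = 2.549541 − 0.000157·(0.003337)/(0.017006) = 2.549510;  |Δ| = 0.000031
|s₇ − s₆| = 0.000031 < 0.001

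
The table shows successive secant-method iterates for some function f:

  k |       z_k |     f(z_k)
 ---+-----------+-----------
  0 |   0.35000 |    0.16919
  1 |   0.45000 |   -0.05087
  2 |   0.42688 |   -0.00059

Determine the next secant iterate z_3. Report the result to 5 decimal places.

z_3 = 0.42688 − (-0.00059)·(0.42688 − 0.45000) / (-0.00059 − (-0.05087))
   = 0.42688 − (0.0000136)/(0.0502800) = 0.4266087

0.42661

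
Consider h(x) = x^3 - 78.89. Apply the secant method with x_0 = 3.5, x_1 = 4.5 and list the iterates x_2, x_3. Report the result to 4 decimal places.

4.2464, 4.2868

h(3.5) = -36.015000, h(4.5) = 12.235000
x_2 = 4.500000 − 12.235000·(4.500000 − 3.500000) / (12.235000 − (-36.015000)) = 4.500000 − (12.235000)/(48.250000) = 4.246425
h(4.246425) = -2.317939
x_3 = 4.246425 − (-2.317939)·(4.246425 − 4.500000) / (-2.317939 − 12.235000) = 4.246425 − (0.587772)/(-14.552939) = 4.286813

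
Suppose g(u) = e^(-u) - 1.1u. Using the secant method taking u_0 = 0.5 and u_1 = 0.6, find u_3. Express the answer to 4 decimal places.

g(0.5) = 0.056531, g(0.6) = -0.111188
u_2 = 0.600000 − (-0.111188)·(0.600000 − 0.500000) / (-0.111188 − 0.056531) = 0.600000 − (-0.011119)/(-0.167719) = 0.533706
g(0.533706) = -0.000648
u_3 = 0.533706 − (-0.000648)·(0.533706 − 0.600000) / (-0.000648 − (-0.111188)) = 0.533706 − (0.000043)/(0.110540) = 0.533317

0.5333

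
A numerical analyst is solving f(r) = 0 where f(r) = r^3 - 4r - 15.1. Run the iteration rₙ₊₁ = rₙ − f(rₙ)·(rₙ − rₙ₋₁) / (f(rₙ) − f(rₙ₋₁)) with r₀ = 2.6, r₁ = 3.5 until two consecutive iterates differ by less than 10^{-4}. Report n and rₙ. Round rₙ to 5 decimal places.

n = 6, rₙ = 3.00434

f(2.6) = -7.9240000, f(3.5) = 13.7750000
r₂ = 3.5000000 − 13.7750000·(0.9000000)/(21.6990000) = 2.9286603;  |Δ| = 0.5713397
f(2.9286603) = -1.6953718
r₃ = 2.9286603 − (-1.6953718)·(-0.5713397)/(-15.4703718) = 2.9912725;  |Δ| = 0.0626121
f(2.9912725) = -0.3000486
r₄ = 2.9912725 − (-0.3000486)·(0.0626121)/(1.3953232) = 3.0047365;  |Δ| = 0.0134640
f(3.0047365) = 0.0091415
r₅ = 3.0047365 − 0.0091415·(0.0134640)/(0.3091901) = 3.0043384;  |Δ| = 0.0003981
f(3.0043384) = -0.0000468
r₆ = 3.0043384 − (-0.0000468)·(-0.0003981)/(-0.0091883) = 3.0043405;  |Δ| = 0.0000020
|r₆ − r₅| = 0.0000020 < 10^{-4}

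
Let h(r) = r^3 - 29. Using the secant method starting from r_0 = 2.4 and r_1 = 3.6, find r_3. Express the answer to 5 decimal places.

3.05383

h(2.4) = -15.1760000, h(3.6) = 17.6560000
r_2 = 3.6000000 − 17.6560000·(3.6000000 − 2.4000000) / (17.6560000 − (-15.1760000)) = 3.6000000 − (21.1872000)/(32.8320000) = 2.9546784
h(2.9546784) = -3.2052908
r_3 = 2.9546784 − (-3.2052908)·(2.9546784 − 3.6000000) / (-3.2052908 − 17.6560000) = 2.9546784 − (2.0684435)/(-20.8612908) = 3.0538306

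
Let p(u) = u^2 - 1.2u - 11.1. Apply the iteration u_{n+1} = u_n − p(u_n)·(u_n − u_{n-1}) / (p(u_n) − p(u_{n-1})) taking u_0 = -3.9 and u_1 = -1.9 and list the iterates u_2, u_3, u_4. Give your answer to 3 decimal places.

-2.644, -2.807, -2.785

p(-3.9) = 8.79000, p(-1.9) = -5.21000
u_2 = -1.90000 − (-5.21000)·(-1.90000 − (-3.90000)) / (-5.21000 − 8.79000) = -1.90000 − (-10.42000)/(-14.00000) = -2.64429
p(-2.64429) = -0.93461
u_3 = -2.64429 − (-0.93461)·(-2.64429 − (-1.90000)) / (-0.93461 − (-5.21000)) = -2.64429 − (0.69562)/(4.27539) = -2.80699
p(-2.80699) = 0.14757
u_4 = -2.80699 − 0.14757·(-2.80699 − (-2.64429)) / (0.14757 − (-0.93461)) = -2.80699 − (-0.02401)/(1.08218) = -2.78480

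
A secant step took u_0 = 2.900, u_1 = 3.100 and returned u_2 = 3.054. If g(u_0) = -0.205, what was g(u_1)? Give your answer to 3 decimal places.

0.061

The secant line through (2.900, -0.205) and (3.100, g(u_1)) crosses zero at u_2 = 3.054.
So (2.900, -0.205), (3.100, g(u_1)), (3.054, 0) are collinear:
g(u_1) = -0.205 · (3.100 − 3.054) / (2.900 − 3.054) = -0.205 · (0.04600)/(-0.15400) = 0.06123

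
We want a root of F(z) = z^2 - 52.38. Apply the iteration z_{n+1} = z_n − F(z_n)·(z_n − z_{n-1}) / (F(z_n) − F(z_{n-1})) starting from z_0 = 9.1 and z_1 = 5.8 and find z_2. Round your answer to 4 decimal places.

F(9.1) = 30.430000, F(5.8) = -18.740000
z_2 = 5.800000 − (-18.740000)·(5.800000 − 9.100000) / (-18.740000 − 30.430000) = 5.800000 − (61.842000)/(-49.170000) = 7.057718

7.0577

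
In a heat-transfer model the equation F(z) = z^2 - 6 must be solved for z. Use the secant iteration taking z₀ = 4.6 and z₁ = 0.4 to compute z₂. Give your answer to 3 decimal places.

F(4.6) = 15.16000, F(0.4) = -5.84000
z₂ = 0.40000 − (-5.84000)·(0.40000 − 4.60000) / (-5.84000 − 15.16000) = 0.40000 − (24.52800)/(-21.00000) = 1.56800

1.568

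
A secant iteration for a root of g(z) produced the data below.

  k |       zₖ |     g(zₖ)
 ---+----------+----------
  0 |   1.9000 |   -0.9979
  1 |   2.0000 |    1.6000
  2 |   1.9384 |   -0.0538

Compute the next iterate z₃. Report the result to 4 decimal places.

z₃ = 1.9384 − (-0.0538)·(1.9384 − 2.0000) / (-0.0538 − 1.6000)
   = 1.9384 − (0.003314)/(-1.653800) = 1.940404

1.9404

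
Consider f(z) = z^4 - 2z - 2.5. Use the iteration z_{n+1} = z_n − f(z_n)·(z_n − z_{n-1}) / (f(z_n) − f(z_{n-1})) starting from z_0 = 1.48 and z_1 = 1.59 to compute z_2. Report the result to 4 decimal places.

1.5330

f(1.48) = -0.662148, f(1.59) = 0.711290
z_2 = 1.590000 − 0.711290·(1.590000 − 1.480000) / (0.711290 − (-0.662148)) = 1.590000 − (0.078242)/(1.373437) = 1.533032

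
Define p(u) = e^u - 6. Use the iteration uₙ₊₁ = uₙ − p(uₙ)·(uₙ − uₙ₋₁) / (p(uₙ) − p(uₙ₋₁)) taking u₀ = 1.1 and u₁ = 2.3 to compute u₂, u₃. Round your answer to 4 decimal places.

1.6158, 1.7498

p(1.1) = -2.995834, p(2.3) = 3.974182
u₂ = 2.300000 − 3.974182·(2.300000 − 1.100000) / (3.974182 − (-2.995834)) = 2.300000 − (4.769019)/(6.970016) = 1.615781
p(1.615781) = -0.968185
u₃ = 1.615781 − (-0.968185)·(1.615781 − 2.300000) / (-0.968185 − 3.974182) = 1.615781 − (0.662451)/(-4.942367) = 1.749816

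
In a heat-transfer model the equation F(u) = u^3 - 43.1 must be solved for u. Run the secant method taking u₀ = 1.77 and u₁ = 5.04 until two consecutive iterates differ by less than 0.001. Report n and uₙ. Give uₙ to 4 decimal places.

F(1.77) = -37.554767, F(5.04) = 84.924064
u₂ = 5.040000 − 84.924064·(3.270000)/(122.478831) = 2.772656;  |Δ| = 2.267344
F(2.772656) = -21.784879
u₃ = 2.772656 − (-21.784879)·(-2.267344)/(-106.708943) = 3.235539;  |Δ| = 0.462884
F(3.235539) = -9.228064
u₄ = 3.235539 − (-9.228064)·(0.462884)/(12.556816) = 3.575715;  |Δ| = 0.340175
F(3.575715) = 2.618141
u₅ = 3.575715 − 2.618141·(0.340175)/(11.846205) = 3.500532;  |Δ| = 0.075182
F(3.500532) = -0.205440
u₆ = 3.500532 − (-0.205440)·(-0.075182)/(-2.823581) = 3.506002;  |Δ| = 0.005470
F(3.506002) = -0.004035
u₇ = 3.506002 − (-0.004035)·(0.005470)/(0.201405) = 3.506112;  |Δ| = 0.000110
|u₇ − u₆| = 0.000110 < 0.001

n = 7, uₙ = 3.5061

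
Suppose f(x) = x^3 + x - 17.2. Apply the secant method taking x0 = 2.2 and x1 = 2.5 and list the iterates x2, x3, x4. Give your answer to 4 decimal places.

2.4474, 2.4522, 2.4523

f(2.2) = -4.352000, f(2.5) = 0.925000
x2 = 2.500000 − 0.925000·(2.500000 − 2.200000) / (0.925000 − (-4.352000)) = 2.500000 − (0.277500)/(5.277000) = 2.447413
f(2.447413) = -0.092992
x3 = 2.447413 − (-0.092992)·(2.447413 − 2.500000) / (-0.092992 − 0.925000) = 2.447413 − (0.004890)/(-1.017992) = 2.452217
f(2.452217) = -0.001698
x4 = 2.452217 − (-0.001698)·(2.452217 − 2.447413) / (-0.001698 − (-0.092992)) = 2.452217 − (-0.000008)/(0.091294) = 2.452306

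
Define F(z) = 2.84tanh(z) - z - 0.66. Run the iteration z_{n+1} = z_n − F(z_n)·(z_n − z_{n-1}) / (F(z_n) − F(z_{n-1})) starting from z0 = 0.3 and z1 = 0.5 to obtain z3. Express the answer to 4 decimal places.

0.3863

F(0.3) = -0.132672, F(0.5) = 0.152413
z2 = 0.500000 − 0.152413·(0.500000 − 0.300000) / (0.152413 − (-0.132672)) = 0.500000 − (0.030483)/(0.285085) = 0.393076
F(0.393076) = 0.009109
z3 = 0.393076 − 0.009109·(0.393076 − 0.500000) / (0.009109 − 0.152413) = 0.393076 − (-0.000974)/(-0.143304) = 0.386279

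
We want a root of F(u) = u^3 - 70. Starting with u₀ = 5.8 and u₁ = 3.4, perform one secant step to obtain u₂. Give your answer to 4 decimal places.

3.8728

F(5.8) = 125.112000, F(3.4) = -30.696000
u₂ = 3.400000 − (-30.696000)·(3.400000 − 5.800000) / (-30.696000 − 125.112000) = 3.400000 − (73.670400)/(-155.808000) = 3.872828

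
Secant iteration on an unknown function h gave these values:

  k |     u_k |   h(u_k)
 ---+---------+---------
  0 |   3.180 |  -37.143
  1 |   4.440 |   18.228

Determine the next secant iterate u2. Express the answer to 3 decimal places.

u2 = 4.440 − 18.228·(4.440 − 3.180) / (18.228 − (-37.143))
   = 4.440 − (22.96728)/(55.37100) = 4.02521

4.025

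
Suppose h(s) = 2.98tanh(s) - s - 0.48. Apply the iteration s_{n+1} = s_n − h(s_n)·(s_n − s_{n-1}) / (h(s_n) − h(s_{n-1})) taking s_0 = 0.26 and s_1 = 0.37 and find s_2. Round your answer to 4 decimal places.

0.2495

h(0.26) = 0.017801, h(0.37) = 0.204895
s_2 = 0.370000 − 0.204895·(0.370000 − 0.260000) / (0.204895 − 0.017801) = 0.370000 − (0.022538)/(0.187095) = 0.249534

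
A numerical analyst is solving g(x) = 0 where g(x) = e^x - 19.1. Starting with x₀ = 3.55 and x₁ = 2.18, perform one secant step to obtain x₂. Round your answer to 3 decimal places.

2.721

g(3.55) = 15.71332, g(2.18) = -10.25369
x₂ = 2.18000 − (-10.25369)·(2.18000 − 3.55000) / (-10.25369 − 15.71332) = 2.18000 − (14.04756)/(-25.96701) = 2.72098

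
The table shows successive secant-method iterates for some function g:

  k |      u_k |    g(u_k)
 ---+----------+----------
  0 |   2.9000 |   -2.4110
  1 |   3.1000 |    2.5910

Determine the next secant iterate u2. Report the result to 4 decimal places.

u2 = 3.1000 − 2.5910·(3.1000 − 2.9000) / (2.5910 − (-2.4110))
   = 3.1000 − (0.518200)/(5.002000) = 2.996401

2.9964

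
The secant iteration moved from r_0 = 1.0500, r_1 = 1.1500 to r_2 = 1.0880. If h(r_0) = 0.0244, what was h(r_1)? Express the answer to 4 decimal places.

The secant line through (1.0500, 0.0244) and (1.1500, h(r_1)) crosses zero at r_2 = 1.0880.
So (1.0500, 0.0244), (1.1500, h(r_1)), (1.0880, 0) are collinear:
h(r_1) = 0.0244 · (1.1500 − 1.0880) / (1.0500 − 1.0880) = 0.0244 · (0.062000)/(-0.038000) = -0.039811

-0.0398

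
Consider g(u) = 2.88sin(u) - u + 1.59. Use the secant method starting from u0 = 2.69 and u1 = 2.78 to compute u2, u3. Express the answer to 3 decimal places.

g(2.69) = 0.15683, g(2.78) = -0.17116
u2 = 2.78000 − (-0.17116)·(2.78000 − 2.69000) / (-0.17116 − 0.15683) = 2.78000 − (-0.01540)/(-0.32799) = 2.73303
g(2.73303) = 0.00115
u3 = 2.73303 − 0.00115·(2.73303 − 2.78000) / (0.00115 − (-0.17116)) = 2.73303 − (-0.00005)/(0.17231) = 2.73335

2.733, 2.733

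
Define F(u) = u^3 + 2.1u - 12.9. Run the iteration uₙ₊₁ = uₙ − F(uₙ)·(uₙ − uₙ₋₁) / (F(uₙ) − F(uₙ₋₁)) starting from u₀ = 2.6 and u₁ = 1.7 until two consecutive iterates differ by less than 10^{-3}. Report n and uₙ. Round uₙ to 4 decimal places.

F(2.6) = 10.136000, F(1.7) = -4.417000
u₂ = 1.700000 − (-4.417000)·(-0.900000)/(-14.553000) = 1.973160;  |Δ| = 0.273160
F(1.973160) = -1.074139
u₃ = 1.973160 − (-1.074139)·(0.273160)/(3.342861) = 2.060933;  |Δ| = 0.087773
F(2.060933) = 0.181656
u₄ = 2.060933 − 0.181656·(0.087773)/(1.255795) = 2.048236;  |Δ| = 0.012697
F(2.048236) = -0.005798
u₅ = 2.048236 − (-0.005798)·(-0.012697)/(-0.187454) = 2.048629;  |Δ| = 0.000393
|u₅ − u₄| = 0.000393 < 10^{-3}

n = 5, uₙ = 2.0486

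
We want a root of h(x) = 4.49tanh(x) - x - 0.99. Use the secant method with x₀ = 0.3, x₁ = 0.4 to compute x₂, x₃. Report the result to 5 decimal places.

0.29396, 0.29424

h(0.3) = 0.0179936, h(0.4) = 0.3159708
x₂ = 0.4000000 − 0.3159708·(0.4000000 − 0.3000000) / (0.3159708 − 0.0179936) = 0.4000000 − (0.0315971)/(0.2979772) = 0.2939614
h(0.2939614) = -0.0008236
x₃ = 0.2939614 − (-0.0008236)·(0.2939614 − 0.4000000) / (-0.0008236 − 0.3159708) = 0.2939614 − (0.0000873)/(-0.3167944) = 0.2942371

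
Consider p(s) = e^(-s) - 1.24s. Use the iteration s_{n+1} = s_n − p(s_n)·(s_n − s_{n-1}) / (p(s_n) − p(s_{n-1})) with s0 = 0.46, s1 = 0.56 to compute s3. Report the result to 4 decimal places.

p(0.46) = 0.060884, p(0.56) = -0.123191
s2 = 0.560000 − (-0.123191)·(0.560000 − 0.460000) / (-0.123191 − 0.060884) = 0.560000 − (-0.012319)/(-0.184075) = 0.493076
p(0.493076) = -0.000669
s3 = 0.493076 − (-0.000669)·(0.493076 − 0.560000) / (-0.000669 − (-0.123191)) = 0.493076 − (0.000045)/(0.122522) = 0.492710

0.4927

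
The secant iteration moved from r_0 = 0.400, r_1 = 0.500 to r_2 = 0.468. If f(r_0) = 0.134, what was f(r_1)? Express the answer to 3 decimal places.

-0.063

The secant line through (0.400, 0.134) and (0.500, f(r_1)) crosses zero at r_2 = 0.468.
So (0.400, 0.134), (0.500, f(r_1)), (0.468, 0) are collinear:
f(r_1) = 0.134 · (0.500 − 0.468) / (0.400 − 0.468) = 0.134 · (0.03200)/(-0.06800) = -0.06306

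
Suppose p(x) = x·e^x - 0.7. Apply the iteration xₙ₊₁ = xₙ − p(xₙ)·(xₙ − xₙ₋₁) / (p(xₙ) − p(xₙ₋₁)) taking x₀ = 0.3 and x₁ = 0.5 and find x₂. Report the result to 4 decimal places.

p(0.3) = -0.295042, p(0.5) = 0.124361
x₂ = 0.500000 − 0.124361·(0.500000 − 0.300000) / (0.124361 − (-0.295042)) = 0.500000 − (0.024872)/(0.419403) = 0.440696

0.4407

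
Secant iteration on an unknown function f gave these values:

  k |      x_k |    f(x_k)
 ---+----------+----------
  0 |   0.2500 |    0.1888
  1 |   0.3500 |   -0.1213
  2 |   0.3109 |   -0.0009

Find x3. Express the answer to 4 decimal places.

x3 = 0.3109 − (-0.0009)·(0.3109 − 0.3500) / (-0.0009 − (-0.1213))
   = 0.3109 − (0.000035)/(0.120400) = 0.310608

0.3106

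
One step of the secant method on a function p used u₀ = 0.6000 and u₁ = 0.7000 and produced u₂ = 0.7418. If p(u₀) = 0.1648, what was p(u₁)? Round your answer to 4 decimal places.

0.0486

The secant line through (0.6000, 0.1648) and (0.7000, p(u₁)) crosses zero at u₂ = 0.7418.
So (0.6000, 0.1648), (0.7000, p(u₁)), (0.7418, 0) are collinear:
p(u₁) = 0.1648 · (0.7000 − 0.7418) / (0.6000 − 0.7418) = 0.1648 · (-0.041800)/(-0.141800) = 0.048580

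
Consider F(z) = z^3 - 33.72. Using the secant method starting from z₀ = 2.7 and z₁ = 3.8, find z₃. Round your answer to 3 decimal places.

F(2.7) = -14.03700, F(3.8) = 21.15200
z₂ = 3.80000 − 21.15200·(3.80000 − 2.70000) / (21.15200 − (-14.03700)) = 3.80000 − (23.26720)/(35.18900) = 3.13879
F(3.13879) = -2.79653
z₃ = 3.13879 − (-2.79653)·(3.13879 − 3.80000) / (-2.79653 − 21.15200) = 3.13879 − (1.84909)/(-23.94853) = 3.21600

3.216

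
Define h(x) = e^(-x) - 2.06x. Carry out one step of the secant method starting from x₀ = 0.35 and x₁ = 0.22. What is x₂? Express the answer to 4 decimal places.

h(0.35) = -0.016312, h(0.22) = 0.349319
x₂ = 0.220000 − 0.349319·(0.220000 − 0.350000) / (0.349319 − (-0.016312)) = 0.220000 − (-0.045411)/(0.365631) = 0.344200

0.3442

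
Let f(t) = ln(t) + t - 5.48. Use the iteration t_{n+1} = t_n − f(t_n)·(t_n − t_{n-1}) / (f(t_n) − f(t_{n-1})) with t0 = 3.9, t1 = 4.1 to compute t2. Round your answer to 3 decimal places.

f(3.9) = -0.21902, f(4.1) = 0.03099
t2 = 4.10000 − 0.03099·(4.10000 − 3.90000) / (0.03099 − (-0.21902)) = 4.10000 − (0.00620)/(0.25001) = 4.07521

4.075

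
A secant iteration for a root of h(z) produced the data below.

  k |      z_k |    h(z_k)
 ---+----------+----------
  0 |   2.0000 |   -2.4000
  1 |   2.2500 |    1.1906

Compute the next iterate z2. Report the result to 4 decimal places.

z2 = 2.2500 − 1.1906·(2.2500 − 2.0000) / (1.1906 − (-2.4000))
   = 2.2500 − (0.297650)/(3.590600) = 2.167103

2.1671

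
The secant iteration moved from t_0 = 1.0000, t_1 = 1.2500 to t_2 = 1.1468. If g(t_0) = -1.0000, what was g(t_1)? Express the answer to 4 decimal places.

The secant line through (1.0000, -1.0000) and (1.2500, g(t_1)) crosses zero at t_2 = 1.1468.
So (1.0000, -1.0000), (1.2500, g(t_1)), (1.1468, 0) are collinear:
g(t_1) = -1.0000 · (1.2500 − 1.1468) / (1.0000 − 1.1468) = -1.0000 · (0.103200)/(-0.146800) = 0.702997

0.7030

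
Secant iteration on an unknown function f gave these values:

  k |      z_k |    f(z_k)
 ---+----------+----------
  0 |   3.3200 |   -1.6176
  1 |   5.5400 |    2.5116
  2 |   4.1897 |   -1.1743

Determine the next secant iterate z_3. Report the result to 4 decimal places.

4.6199

z_3 = 4.1897 − (-1.1743)·(4.1897 − 5.5400) / (-1.1743 − 2.5116)
   = 4.1897 − (1.585657)/(-3.685900) = 4.619895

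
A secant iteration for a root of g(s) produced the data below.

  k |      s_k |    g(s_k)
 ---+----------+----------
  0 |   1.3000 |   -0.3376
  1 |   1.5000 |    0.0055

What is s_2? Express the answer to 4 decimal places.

1.4968

s_2 = 1.5000 − 0.0055·(1.5000 − 1.3000) / (0.0055 − (-0.3376))
   = 1.5000 − (0.001100)/(0.343100) = 1.496794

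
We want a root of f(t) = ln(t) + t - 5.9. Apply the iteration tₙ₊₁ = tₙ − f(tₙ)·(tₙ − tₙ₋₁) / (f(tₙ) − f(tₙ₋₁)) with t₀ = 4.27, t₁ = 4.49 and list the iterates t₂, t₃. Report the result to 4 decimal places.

4.4152, 4.4150

f(4.27) = -0.178386, f(4.49) = 0.091853
t₂ = 4.490000 − 0.091853·(4.490000 − 4.270000) / (0.091853 − (-0.178386)) = 4.490000 − (0.020208)/(0.270239) = 4.415223
f(4.415223) = 0.000282
t₃ = 4.415223 − 0.000282·(4.415223 − 4.490000) / (0.000282 − 0.091853) = 4.415223 − (-0.000021)/(-0.091571) = 4.414993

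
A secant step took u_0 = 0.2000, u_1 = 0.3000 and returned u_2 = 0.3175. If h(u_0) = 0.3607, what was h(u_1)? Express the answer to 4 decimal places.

0.0537

The secant line through (0.2000, 0.3607) and (0.3000, h(u_1)) crosses zero at u_2 = 0.3175.
So (0.2000, 0.3607), (0.3000, h(u_1)), (0.3175, 0) are collinear:
h(u_1) = 0.3607 · (0.3000 − 0.3175) / (0.2000 − 0.3175) = 0.3607 · (-0.017500)/(-0.117500) = 0.053721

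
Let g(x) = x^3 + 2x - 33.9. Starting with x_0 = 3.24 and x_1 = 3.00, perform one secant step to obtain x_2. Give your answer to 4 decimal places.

3.0288

g(3.24) = 6.592224, g(3.00) = -0.900000
x_2 = 3.000000 − (-0.900000)·(3.000000 − 3.240000) / (-0.900000 − 6.592224) = 3.000000 − (0.216000)/(-7.492224) = 3.028830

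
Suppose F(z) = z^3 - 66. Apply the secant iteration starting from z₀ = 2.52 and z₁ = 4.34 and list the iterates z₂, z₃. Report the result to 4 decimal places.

3.9041, 4.0314

F(2.52) = -49.996992, F(4.34) = 15.746504
z₂ = 4.340000 − 15.746504·(4.340000 − 2.520000) / (15.746504 − (-49.996992)) = 4.340000 − (28.658637)/(65.743496) = 3.904084
F(3.904084) = -6.494449
z₃ = 3.904084 − (-6.494449)·(3.904084 − 4.340000) / (-6.494449 − 15.746504) = 3.904084 − (2.831034)/(-22.240953) = 4.031373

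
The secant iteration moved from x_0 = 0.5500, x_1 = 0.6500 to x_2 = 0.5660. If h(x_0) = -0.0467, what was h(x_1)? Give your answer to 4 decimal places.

0.2452

The secant line through (0.5500, -0.0467) and (0.6500, h(x_1)) crosses zero at x_2 = 0.5660.
So (0.5500, -0.0467), (0.6500, h(x_1)), (0.5660, 0) are collinear:
h(x_1) = -0.0467 · (0.6500 − 0.5660) / (0.5500 − 0.5660) = -0.0467 · (0.084000)/(-0.016000) = 0.245175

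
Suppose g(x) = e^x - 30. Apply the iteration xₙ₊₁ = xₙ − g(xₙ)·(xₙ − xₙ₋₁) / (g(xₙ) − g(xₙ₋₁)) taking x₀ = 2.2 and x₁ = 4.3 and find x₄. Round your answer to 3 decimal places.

3.463

g(2.2) = -20.97499, g(4.3) = 43.69979
x₂ = 4.30000 − 43.69979·(4.30000 − 2.20000) / (43.69979 − (-20.97499)) = 4.30000 − (91.76957)/(64.67478) = 2.88106
g(2.88106) = -12.16682
x₃ = 2.88106 − (-12.16682)·(2.88106 − 4.30000) / (-12.16682 − 43.69979) = 2.88106 − (17.26397)/(-55.86661) = 3.19008
g(3.19008) = -5.70957
x₄ = 3.19008 − (-5.70957)·(3.19008 − 2.88106) / (-5.70957 − (-12.16682)) = 3.19008 − (-1.76438)/(6.45724) = 3.46332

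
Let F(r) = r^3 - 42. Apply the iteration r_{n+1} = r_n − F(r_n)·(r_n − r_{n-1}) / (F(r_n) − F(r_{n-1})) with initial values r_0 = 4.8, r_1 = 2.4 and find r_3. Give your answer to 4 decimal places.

F(4.8) = 68.592000, F(2.4) = -28.176000
r_2 = 2.400000 − (-28.176000)·(2.400000 − 4.800000) / (-28.176000 − 68.592000) = 2.400000 − (67.622400)/(-96.768000) = 3.098810
F(3.098810) = -12.243308
r_3 = 3.098810 − (-12.243308)·(3.098810 − 2.400000) / (-12.243308 − (-28.176000)) = 3.098810 − (-8.555740)/(15.932692) = 3.635802

3.6358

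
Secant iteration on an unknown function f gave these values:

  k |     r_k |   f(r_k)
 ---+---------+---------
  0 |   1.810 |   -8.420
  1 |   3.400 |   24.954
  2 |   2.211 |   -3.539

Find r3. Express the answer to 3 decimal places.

2.359

r3 = 2.211 − (-3.539)·(2.211 − 3.400) / (-3.539 − 24.954)
   = 2.211 − (4.20787)/(-28.49300) = 2.35868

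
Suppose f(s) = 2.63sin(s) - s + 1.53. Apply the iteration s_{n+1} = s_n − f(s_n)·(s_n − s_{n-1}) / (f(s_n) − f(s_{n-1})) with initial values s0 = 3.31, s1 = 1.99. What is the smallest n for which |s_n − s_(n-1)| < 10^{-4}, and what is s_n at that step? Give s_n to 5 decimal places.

f(3.31) = -2.2208207, f(1.99) = 1.9422771
s2 = 1.9900000 − 1.9422771·(-1.3200000)/(4.1630979) = 2.6058409;  |Δ| = 0.6158409
f(2.6058409) = 0.2667416
s3 = 2.6058409 − 0.2667416·(0.6158409)/(-1.6755356) = 2.7038814;  |Δ| = 0.0980405
f(2.7038814) = -0.0591096
s4 = 2.7038814 − (-0.0591096)·(0.0980405)/(-0.3258512) = 2.6860968;  |Δ| = 0.0177846
f(2.6860968) = 0.0008604
s5 = 2.6860968 − 0.0008604·(-0.0177846)/(0.0599700) = 2.6863519;  |Δ| = 0.0002552
f(2.6863519) = 0.0000026
s6 = 2.6863519 − 0.0000026·(0.0002552)/(-0.0008578) = 2.6863527;  |Δ| = 0.0000008
|s6 − s5| = 0.0000008 < 10^{-4}

n = 6, s_n = 2.68635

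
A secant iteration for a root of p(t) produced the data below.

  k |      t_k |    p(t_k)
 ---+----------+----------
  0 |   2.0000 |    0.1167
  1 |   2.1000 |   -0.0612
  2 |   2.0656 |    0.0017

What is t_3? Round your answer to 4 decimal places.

2.0665

t_3 = 2.0656 − 0.0017·(2.0656 − 2.1000) / (0.0017 − (-0.0612))
   = 2.0656 − (-0.000058)/(0.062900) = 2.066530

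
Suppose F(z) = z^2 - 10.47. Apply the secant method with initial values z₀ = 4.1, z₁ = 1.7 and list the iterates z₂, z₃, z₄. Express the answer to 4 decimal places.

F(4.1) = 6.340000, F(1.7) = -7.580000
z₂ = 1.700000 − (-7.580000)·(1.700000 − 4.100000) / (-7.580000 − 6.340000) = 1.700000 − (18.192000)/(-13.920000) = 3.006897
F(3.006897) = -1.428573
z₃ = 3.006897 − (-1.428573)·(3.006897 − 1.700000) / (-1.428573 − (-7.580000)) = 3.006897 − (-1.866997)/(6.151427) = 3.310403
F(3.310403) = 0.488768
z₄ = 3.310403 − 0.488768·(3.310403 − 3.006897) / (0.488768 − (-1.428573)) = 3.310403 − (0.148344)/(1.917341) = 3.233033

3.0069, 3.3104, 3.2330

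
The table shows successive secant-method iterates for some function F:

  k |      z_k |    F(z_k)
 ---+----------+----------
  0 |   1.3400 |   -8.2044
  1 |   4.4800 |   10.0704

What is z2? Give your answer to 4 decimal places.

2.7497

z2 = 4.4800 − 10.0704·(4.4800 − 1.3400) / (10.0704 − (-8.2044))
   = 4.4800 − (31.621056)/(18.274800) = 2.749691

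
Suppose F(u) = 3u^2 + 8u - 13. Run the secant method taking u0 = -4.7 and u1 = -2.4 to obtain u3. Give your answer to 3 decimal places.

-3.928

F(-4.7) = 15.67000, F(-2.4) = -14.92000
u2 = -2.40000 − (-14.92000)·(-2.40000 − (-4.70000)) / (-14.92000 − 15.67000) = -2.40000 − (-34.31600)/(-30.59000) = -3.52180
F(-3.52180) = -3.96512
u3 = -3.52180 − (-3.96512)·(-3.52180 − (-2.40000)) / (-3.96512 − (-14.92000)) = -3.52180 − (4.44808)/(10.95488) = -3.92784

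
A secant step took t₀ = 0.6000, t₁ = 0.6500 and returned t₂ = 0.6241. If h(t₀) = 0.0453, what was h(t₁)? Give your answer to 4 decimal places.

-0.0487

The secant line through (0.6000, 0.0453) and (0.6500, h(t₁)) crosses zero at t₂ = 0.6241.
So (0.6000, 0.0453), (0.6500, h(t₁)), (0.6241, 0) are collinear:
h(t₁) = 0.0453 · (0.6500 − 0.6241) / (0.6000 − 0.6241) = 0.0453 · (0.025900)/(-0.024100) = -0.048683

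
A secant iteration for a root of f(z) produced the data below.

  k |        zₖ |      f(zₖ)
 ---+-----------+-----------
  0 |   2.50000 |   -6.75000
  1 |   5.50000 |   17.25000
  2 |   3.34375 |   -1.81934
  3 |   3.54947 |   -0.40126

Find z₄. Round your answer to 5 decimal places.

3.60768

z₄ = 3.54947 − (-0.40126)·(3.54947 − 3.34375) / (-0.40126 − (-1.81934))
   = 3.54947 − (-0.0825472)/(1.4180800) = 3.6076805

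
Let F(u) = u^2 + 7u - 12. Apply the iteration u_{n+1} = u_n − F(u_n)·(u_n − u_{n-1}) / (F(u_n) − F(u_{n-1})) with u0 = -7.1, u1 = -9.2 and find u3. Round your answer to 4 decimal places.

-8.4163

F(-7.1) = -11.290000, F(-9.2) = 8.240000
u2 = -9.200000 − 8.240000·(-9.200000 − (-7.100000)) / (8.240000 − (-11.290000)) = -9.200000 − (-17.304000)/(19.530000) = -8.313978
F(-8.313978) = -1.075611
u3 = -8.313978 − (-1.075611)·(-8.313978 − (-9.200000)) / (-1.075611 − 8.240000) = -8.313978 − (-0.953015)/(-9.315611) = -8.416281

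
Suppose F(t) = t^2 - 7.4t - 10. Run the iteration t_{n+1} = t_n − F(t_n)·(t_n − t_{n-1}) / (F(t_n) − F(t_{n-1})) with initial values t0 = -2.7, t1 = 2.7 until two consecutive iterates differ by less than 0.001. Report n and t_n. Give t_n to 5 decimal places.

n = 7, t_n = -1.16724

F(-2.7) = 17.2700000, F(2.7) = -22.6900000
t2 = 2.7000000 − (-22.6900000)·(5.4000000)/(-39.9600000) = -0.3662162;  |Δ| = 3.0662162
F(-0.3662162) = -7.1558857
t3 = -0.3662162 − (-7.1558857)·(-3.0662162)/(15.5341143) = -1.7786877;  |Δ| = 1.4124714
F(-1.7786877) = 6.3260184
t4 = -1.7786877 − 6.3260184·(-1.4124714)/(13.4819040) = -1.1159237;  |Δ| = 0.6627640
F(-1.1159237) = -0.4968791
t5 = -1.1159237 − (-0.4968791)·(0.6627640)/(-6.8228975) = -1.1641896;  |Δ| = 0.0482659
F(-1.1641896) = -0.0296593
t6 = -1.1641896 − (-0.0296593)·(-0.0482659)/(0.4672198) = -1.1672536;  |Δ| = 0.0030639
F(-1.1672536) = 0.0001573
t7 = -1.1672536 − 0.0001573·(-0.0030639)/(0.0298166) = -1.1672374;  |Δ| = 0.0000162
|t7 − t6| = 0.0000162 < 0.001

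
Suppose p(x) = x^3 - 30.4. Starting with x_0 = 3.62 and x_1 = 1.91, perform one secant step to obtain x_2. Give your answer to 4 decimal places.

p(3.62) = 17.037928, p(1.91) = -23.432129
x_2 = 1.910000 − (-23.432129)·(1.910000 − 3.620000) / (-23.432129 − 17.037928) = 1.910000 − (40.068941)/(-40.470057) = 2.900089

2.9001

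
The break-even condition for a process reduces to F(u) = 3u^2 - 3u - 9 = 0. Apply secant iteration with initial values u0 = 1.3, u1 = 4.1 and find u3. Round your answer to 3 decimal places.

F(1.3) = -7.83000, F(4.1) = 29.13000
u2 = 4.10000 − 29.13000·(4.10000 − 1.30000) / (29.13000 − (-7.83000)) = 4.10000 − (81.56400)/(36.96000) = 1.89318
F(1.89318) = -3.92713
u3 = 1.89318 − (-3.92713)·(1.89318 − 4.10000) / (-3.92713 − 29.13000) = 1.89318 − (8.66647)/(-33.05713) = 2.15535

2.155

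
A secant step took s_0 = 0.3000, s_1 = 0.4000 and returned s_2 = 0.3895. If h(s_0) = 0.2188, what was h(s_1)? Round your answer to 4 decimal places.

-0.0257

The secant line through (0.3000, 0.2188) and (0.4000, h(s_1)) crosses zero at s_2 = 0.3895.
So (0.3000, 0.2188), (0.4000, h(s_1)), (0.3895, 0) are collinear:
h(s_1) = 0.2188 · (0.4000 − 0.3895) / (0.3000 − 0.3895) = 0.2188 · (0.010500)/(-0.089500) = -0.025669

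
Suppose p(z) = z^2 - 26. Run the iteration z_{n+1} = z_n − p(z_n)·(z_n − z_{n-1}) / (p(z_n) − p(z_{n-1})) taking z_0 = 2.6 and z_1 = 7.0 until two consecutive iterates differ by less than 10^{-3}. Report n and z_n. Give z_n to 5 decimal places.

p(2.6) = -19.2400000, p(7.0) = 23.0000000
z_2 = 7.0000000 − 23.0000000·(4.4000000)/(42.2400000) = 4.6041667;  |Δ| = 2.3958333
p(4.6041667) = -4.8016493
z_3 = 4.6041667 − (-4.8016493)·(-2.3958333)/(-27.8016493) = 5.0179533;  |Δ| = 0.4137867
p(5.0179533) = -0.8201445
z_4 = 5.0179533 − (-0.8201445)·(0.4137867)/(3.9815048) = 5.1031886;  |Δ| = 0.0852353
p(5.1031886) = 0.0425343
z_5 = 5.1031886 − 0.0425343·(0.0852353)/(0.8626788) = 5.0989861;  |Δ| = 0.0042025
p(5.0989861) = -0.0003405
z_6 = 5.0989861 − (-0.0003405)·(-0.0042025)/(-0.0428748) = 5.0990195;  |Δ| = 0.0000334
|z_6 − z_5| = 0.0000334 < 10^{-3}

n = 6, z_n = 5.09902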